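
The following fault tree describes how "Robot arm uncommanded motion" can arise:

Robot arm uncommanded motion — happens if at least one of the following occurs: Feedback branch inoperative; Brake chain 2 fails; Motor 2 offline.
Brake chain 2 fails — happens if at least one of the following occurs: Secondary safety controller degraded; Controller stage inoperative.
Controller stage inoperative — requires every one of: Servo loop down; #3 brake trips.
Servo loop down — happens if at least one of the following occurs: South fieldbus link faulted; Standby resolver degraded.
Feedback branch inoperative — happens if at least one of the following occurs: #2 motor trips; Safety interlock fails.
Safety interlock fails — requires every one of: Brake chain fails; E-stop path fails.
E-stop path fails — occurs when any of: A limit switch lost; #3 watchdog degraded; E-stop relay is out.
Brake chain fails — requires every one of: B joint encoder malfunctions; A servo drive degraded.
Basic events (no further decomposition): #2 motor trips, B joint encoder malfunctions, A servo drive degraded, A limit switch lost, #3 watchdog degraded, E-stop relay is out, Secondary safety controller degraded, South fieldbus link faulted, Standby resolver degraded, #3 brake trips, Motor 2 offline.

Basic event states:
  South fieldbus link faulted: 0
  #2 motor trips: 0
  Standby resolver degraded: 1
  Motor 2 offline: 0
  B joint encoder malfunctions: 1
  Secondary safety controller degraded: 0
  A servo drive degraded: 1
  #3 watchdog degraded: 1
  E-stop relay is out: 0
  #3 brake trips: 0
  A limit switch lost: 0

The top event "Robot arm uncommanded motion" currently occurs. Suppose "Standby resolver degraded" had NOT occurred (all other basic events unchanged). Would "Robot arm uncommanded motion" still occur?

Yes

Counterfactual: set "Standby resolver degraded" to not occurred.
Brake chain fails [AND]: B joint encoder malfunctions=occurs, A servo drive degraded=occurs → all inputs occur → occurs.
E-stop path fails [OR]: A limit switch lost=not, #3 watchdog degraded=occurs, E-stop relay is out=not → at least one input occurs → occurs.
Safety interlock fails [AND]: Brake chain fails=occurs, E-stop path fails=occurs → all inputs occur → occurs.
Feedback branch inoperative [OR]: #2 motor trips=not, Safety interlock fails=occurs → at least one input occurs → occurs.
Servo loop down [OR]: South fieldbus link faulted=not, Standby resolver degraded=not → no input occurs → does not occur.
Controller stage inoperative [AND]: Servo loop down=not, #3 brake trips=not → not all inputs occur → does not occur.
Brake chain 2 fails [OR]: Secondary safety controller degraded=not, Controller stage inoperative=not → no input occurs → does not occur.
Robot arm uncommanded motion [OR]: Feedback branch inoperative=occurs, Brake chain 2 fails=not, Motor 2 offline=not → at least one input occurs → occurs.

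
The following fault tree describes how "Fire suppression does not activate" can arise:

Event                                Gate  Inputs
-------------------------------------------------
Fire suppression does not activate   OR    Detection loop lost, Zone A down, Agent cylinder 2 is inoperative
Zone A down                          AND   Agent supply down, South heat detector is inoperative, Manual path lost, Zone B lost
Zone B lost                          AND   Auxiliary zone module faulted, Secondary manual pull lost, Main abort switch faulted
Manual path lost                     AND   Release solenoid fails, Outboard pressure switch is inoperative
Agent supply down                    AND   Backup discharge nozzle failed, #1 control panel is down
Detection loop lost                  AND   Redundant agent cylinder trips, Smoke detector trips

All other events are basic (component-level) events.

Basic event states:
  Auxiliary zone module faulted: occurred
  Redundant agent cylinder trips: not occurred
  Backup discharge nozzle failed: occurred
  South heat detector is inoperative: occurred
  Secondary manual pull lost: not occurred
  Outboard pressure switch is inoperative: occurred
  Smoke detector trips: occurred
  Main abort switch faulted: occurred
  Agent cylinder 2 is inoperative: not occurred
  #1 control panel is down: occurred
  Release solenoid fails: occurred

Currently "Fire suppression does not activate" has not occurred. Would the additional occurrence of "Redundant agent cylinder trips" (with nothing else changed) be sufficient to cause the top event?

Counterfactual: set "Redundant agent cylinder trips" to occurred.
Detection loop lost [AND]: Redundant agent cylinder trips=occurs, Smoke detector trips=occurs → all inputs occur → occurs.
Agent supply down [AND]: Backup discharge nozzle failed=occurs, #1 control panel is down=occurs → all inputs occur → occurs.
Manual path lost [AND]: Release solenoid fails=occurs, Outboard pressure switch is inoperative=occurs → all inputs occur → occurs.
Zone B lost [AND]: Auxiliary zone module faulted=occurs, Secondary manual pull lost=not, Main abort switch faulted=occurs → not all inputs occur → does not occur.
Zone A down [AND]: Agent supply down=occurs, South heat detector is inoperative=occurs, Manual path lost=occurs, Zone B lost=not → not all inputs occur → does not occur.
Fire suppression does not activate [OR]: Detection loop lost=occurs, Zone A down=not, Agent cylinder 2 is inoperative=not → at least one input occurs → occurs.

Yes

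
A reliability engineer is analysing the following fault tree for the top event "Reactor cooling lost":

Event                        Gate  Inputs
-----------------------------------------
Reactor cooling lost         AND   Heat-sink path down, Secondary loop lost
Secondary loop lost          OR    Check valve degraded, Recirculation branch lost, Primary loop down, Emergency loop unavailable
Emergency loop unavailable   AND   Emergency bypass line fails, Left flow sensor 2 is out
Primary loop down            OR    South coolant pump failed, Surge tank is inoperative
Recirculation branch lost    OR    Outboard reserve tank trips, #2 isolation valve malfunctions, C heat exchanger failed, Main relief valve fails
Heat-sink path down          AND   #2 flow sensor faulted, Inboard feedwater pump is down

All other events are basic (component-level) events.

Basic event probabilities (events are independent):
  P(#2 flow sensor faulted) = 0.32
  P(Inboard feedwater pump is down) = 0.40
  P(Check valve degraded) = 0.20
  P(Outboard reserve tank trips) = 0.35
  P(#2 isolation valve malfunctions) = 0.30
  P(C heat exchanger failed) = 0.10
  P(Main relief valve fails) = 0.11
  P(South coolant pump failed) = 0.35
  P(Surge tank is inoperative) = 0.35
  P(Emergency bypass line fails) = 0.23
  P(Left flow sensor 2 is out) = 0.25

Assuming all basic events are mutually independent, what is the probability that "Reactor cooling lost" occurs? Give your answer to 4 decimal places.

0.1131

P(Heat-sink path down) [AND] = 0.32 × 0.40 = 0.128000
P(Recirculation branch lost) [OR] = 1 − (1−0.35) × (1−0.30) × (1−0.10) × (1−0.11) = 0.635545
P(Primary loop down) [OR] = 1 − (1−0.35) × (1−0.35) = 0.577500
P(Emergency loop unavailable) [AND] = 0.23 × 0.25 = 0.057500
P(Secondary loop lost) [OR] = 1 − (1−0.20) × (1−0.635545) × (1−0.577500) × (1−0.057500) = 0.883897
P(Reactor cooling lost) [AND] = 0.128000 × 0.883897 = 0.113139
Rounded to 4 decimal places: P(Reactor cooling lost) ≈ 0.1131.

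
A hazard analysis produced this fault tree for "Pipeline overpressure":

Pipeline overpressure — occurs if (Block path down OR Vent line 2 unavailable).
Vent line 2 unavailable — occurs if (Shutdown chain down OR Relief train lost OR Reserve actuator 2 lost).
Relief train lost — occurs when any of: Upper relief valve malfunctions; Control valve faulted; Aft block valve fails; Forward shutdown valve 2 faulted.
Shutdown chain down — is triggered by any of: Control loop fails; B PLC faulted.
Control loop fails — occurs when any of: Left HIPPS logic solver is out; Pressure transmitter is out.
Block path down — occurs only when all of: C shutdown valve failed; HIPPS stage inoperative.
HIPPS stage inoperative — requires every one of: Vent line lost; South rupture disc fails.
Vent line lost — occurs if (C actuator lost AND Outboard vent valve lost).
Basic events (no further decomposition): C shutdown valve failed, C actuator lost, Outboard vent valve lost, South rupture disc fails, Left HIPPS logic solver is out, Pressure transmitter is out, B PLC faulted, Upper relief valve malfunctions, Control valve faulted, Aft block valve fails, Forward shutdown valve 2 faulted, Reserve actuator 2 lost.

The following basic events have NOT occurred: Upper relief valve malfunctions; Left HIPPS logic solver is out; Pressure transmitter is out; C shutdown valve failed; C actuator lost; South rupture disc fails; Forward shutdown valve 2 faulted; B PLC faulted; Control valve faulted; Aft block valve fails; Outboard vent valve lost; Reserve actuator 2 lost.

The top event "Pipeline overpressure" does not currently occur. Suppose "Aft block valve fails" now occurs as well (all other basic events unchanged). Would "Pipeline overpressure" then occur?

Counterfactual: set "Aft block valve fails" to occurred.
Vent line lost [AND]: C actuator lost=not, Outboard vent valve lost=not → not all inputs occur → does not occur.
HIPPS stage inoperative [AND]: Vent line lost=not, South rupture disc fails=not → not all inputs occur → does not occur.
Block path down [AND]: C shutdown valve failed=not, HIPPS stage inoperative=not → not all inputs occur → does not occur.
Control loop fails [OR]: Left HIPPS logic solver is out=not, Pressure transmitter is out=not → no input occurs → does not occur.
Shutdown chain down [OR]: Control loop fails=not, B PLC faulted=not → no input occurs → does not occur.
Relief train lost [OR]: Upper relief valve malfunctions=not, Control valve faulted=not, Aft block valve fails=occurs, Forward shutdown valve 2 faulted=not → at least one input occurs → occurs.
Vent line 2 unavailable [OR]: Shutdown chain down=not, Relief train lost=occurs, Reserve actuator 2 lost=not → at least one input occurs → occurs.
Pipeline overpressure [OR]: Block path down=not, Vent line 2 unavailable=occurs → at least one input occurs → occurs.

Yes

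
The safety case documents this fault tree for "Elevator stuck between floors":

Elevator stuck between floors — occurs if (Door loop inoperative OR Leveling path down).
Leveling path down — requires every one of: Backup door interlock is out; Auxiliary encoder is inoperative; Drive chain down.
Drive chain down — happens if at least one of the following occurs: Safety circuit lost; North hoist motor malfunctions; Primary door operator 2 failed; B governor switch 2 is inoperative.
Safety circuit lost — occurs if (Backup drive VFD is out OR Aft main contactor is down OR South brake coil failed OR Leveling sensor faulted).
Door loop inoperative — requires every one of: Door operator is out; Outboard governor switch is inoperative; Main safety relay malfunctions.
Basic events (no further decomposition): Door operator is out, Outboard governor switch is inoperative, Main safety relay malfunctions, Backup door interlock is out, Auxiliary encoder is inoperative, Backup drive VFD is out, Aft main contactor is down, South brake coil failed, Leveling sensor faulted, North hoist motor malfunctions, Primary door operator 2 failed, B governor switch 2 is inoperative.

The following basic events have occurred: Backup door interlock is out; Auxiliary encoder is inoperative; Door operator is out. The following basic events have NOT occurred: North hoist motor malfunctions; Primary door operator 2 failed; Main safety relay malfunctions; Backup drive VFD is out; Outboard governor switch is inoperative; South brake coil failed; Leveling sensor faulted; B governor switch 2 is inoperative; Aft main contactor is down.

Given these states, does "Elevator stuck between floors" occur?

Door loop inoperative [AND]: Door operator is out=occurs, Outboard governor switch is inoperative=not, Main safety relay malfunctions=not → not all inputs occur → does not occur.
Safety circuit lost [OR]: Backup drive VFD is out=not, Aft main contactor is down=not, South brake coil failed=not, Leveling sensor faulted=not → no input occurs → does not occur.
Drive chain down [OR]: Safety circuit lost=not, North hoist motor malfunctions=not, Primary door operator 2 failed=not, B governor switch 2 is inoperative=not → no input occurs → does not occur.
Leveling path down [AND]: Backup door interlock is out=occurs, Auxiliary encoder is inoperative=occurs, Drive chain down=not → not all inputs occur → does not occur.
Elevator stuck between floors [OR]: Door loop inoperative=not, Leveling path down=not → no input occurs → does not occur.

No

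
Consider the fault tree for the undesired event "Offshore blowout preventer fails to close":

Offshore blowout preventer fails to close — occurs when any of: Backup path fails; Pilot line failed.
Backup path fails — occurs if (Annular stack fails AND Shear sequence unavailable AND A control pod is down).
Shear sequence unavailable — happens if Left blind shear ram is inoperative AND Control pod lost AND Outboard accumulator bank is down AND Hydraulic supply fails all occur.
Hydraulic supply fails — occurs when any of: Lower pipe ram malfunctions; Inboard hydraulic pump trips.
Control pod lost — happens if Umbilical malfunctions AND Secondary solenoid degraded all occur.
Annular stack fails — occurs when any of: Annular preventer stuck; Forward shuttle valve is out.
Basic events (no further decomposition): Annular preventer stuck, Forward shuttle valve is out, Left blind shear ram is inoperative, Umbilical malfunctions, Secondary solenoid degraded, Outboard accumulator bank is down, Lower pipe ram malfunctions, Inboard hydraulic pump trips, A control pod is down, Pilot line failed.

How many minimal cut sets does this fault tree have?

Annular stack fails [OR]: union of children's cut sets → 2 cut set(s).
Control pod lost [AND]: one cut set from each child combined → 1 × 1 = 1 cut set(s).
Hydraulic supply fails [OR]: union of children's cut sets → 2 cut set(s).
Shear sequence unavailable [AND]: one cut set from each child combined → 1 × 1 × 1 × 2 = 2 cut set(s).
Backup path fails [AND]: one cut set from each child combined → 2 × 2 × 1 = 4 cut set(s).
Offshore blowout preventer fails to close [OR]: union of children's cut sets → 5 cut set(s).
Minimal cut sets: {A control pod is down, Annular preventer stuck, Left blind shear ram is inoperative, Lower pipe ram malfunctions, Outboard accumulator bank is down, Secondary solenoid degraded, Umbilical malfunctions}; {A control pod is down, Annular preventer stuck, Inboard hydraulic pump trips, Left blind shear ram is inoperative, Outboard accumulator bank is down, Secondary solenoid degraded, Umbilical malfunctions}; {A control pod is down, Forward shuttle valve is out, Left blind shear ram is inoperative, Lower pipe ram malfunctions, Outboard accumulator bank is down, Secondary solenoid degraded, Umbilical malfunctions}; {A control pod is down, Forward shuttle valve is out, Inboard hydraulic pump trips, Left blind shear ram is inoperative, Outboard accumulator bank is down, Secondary solenoid degraded, Umbilical malfunctions}; {Pilot line failed}.

5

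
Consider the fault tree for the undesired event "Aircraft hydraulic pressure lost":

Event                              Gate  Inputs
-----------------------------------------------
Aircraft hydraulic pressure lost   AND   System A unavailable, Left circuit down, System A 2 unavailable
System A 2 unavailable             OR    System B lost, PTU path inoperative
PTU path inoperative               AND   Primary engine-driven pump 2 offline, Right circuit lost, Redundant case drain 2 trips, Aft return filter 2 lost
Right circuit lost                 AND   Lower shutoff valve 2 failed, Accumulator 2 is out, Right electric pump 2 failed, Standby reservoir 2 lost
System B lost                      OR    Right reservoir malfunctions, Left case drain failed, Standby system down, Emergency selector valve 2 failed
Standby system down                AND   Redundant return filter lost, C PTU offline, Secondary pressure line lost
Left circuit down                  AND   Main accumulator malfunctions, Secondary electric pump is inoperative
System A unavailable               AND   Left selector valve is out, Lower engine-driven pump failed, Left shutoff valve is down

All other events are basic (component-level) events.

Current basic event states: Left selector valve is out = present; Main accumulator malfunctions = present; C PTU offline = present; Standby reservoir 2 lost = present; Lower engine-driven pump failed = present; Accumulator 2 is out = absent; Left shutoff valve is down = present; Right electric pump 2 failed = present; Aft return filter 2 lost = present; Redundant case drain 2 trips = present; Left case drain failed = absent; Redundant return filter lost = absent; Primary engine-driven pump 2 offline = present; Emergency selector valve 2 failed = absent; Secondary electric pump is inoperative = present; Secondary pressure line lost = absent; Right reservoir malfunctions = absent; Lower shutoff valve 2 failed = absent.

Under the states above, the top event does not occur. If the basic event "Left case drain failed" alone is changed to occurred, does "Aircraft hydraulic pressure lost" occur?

Yes

Counterfactual: set "Left case drain failed" to occurred.
System A unavailable [AND]: Left selector valve is out=occurs, Lower engine-driven pump failed=occurs, Left shutoff valve is down=occurs → all inputs occur → occurs.
Left circuit down [AND]: Main accumulator malfunctions=occurs, Secondary electric pump is inoperative=occurs → all inputs occur → occurs.
Standby system down [AND]: Redundant return filter lost=not, C PTU offline=occurs, Secondary pressure line lost=not → not all inputs occur → does not occur.
System B lost [OR]: Right reservoir malfunctions=not, Left case drain failed=occurs, Standby system down=not, Emergency selector valve 2 failed=not → at least one input occurs → occurs.
Right circuit lost [AND]: Lower shutoff valve 2 failed=not, Accumulator 2 is out=not, Right electric pump 2 failed=occurs, Standby reservoir 2 lost=occurs → not all inputs occur → does not occur.
PTU path inoperative [AND]: Primary engine-driven pump 2 offline=occurs, Right circuit lost=not, Redundant case drain 2 trips=occurs, Aft return filter 2 lost=occurs → not all inputs occur → does not occur.
System A 2 unavailable [OR]: System B lost=occurs, PTU path inoperative=not → at least one input occurs → occurs.
Aircraft hydraulic pressure lost [AND]: System A unavailable=occurs, Left circuit down=occurs, System A 2 unavailable=occurs → all inputs occur → occurs.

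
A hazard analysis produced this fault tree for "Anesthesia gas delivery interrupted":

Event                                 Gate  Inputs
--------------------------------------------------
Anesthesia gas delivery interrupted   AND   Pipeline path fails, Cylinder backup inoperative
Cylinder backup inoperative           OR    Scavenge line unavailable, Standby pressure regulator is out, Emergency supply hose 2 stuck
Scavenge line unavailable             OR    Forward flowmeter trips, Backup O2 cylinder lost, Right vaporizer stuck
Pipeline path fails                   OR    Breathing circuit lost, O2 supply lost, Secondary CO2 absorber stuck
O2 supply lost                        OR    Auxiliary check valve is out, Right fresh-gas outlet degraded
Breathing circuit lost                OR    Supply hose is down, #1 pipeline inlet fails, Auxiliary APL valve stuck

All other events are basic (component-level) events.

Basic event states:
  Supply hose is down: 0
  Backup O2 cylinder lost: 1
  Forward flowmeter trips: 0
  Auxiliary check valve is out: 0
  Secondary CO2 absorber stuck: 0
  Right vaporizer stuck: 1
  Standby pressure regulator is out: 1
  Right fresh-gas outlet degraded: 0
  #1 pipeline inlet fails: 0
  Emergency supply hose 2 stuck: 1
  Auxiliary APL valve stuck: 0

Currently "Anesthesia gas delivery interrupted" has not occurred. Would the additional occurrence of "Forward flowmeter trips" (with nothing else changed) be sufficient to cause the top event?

Counterfactual: set "Forward flowmeter trips" to occurred.
Breathing circuit lost [OR]: Supply hose is down=not, #1 pipeline inlet fails=not, Auxiliary APL valve stuck=not → no input occurs → does not occur.
O2 supply lost [OR]: Auxiliary check valve is out=not, Right fresh-gas outlet degraded=not → no input occurs → does not occur.
Pipeline path fails [OR]: Breathing circuit lost=not, O2 supply lost=not, Secondary CO2 absorber stuck=not → no input occurs → does not occur.
Scavenge line unavailable [OR]: Forward flowmeter trips=occurs, Backup O2 cylinder lost=occurs, Right vaporizer stuck=occurs → at least one input occurs → occurs.
Cylinder backup inoperative [OR]: Scavenge line unavailable=occurs, Standby pressure regulator is out=occurs, Emergency supply hose 2 stuck=occurs → at least one input occurs → occurs.
Anesthesia gas delivery interrupted [AND]: Pipeline path fails=not, Cylinder backup inoperative=occurs → not all inputs occur → does not occur.

No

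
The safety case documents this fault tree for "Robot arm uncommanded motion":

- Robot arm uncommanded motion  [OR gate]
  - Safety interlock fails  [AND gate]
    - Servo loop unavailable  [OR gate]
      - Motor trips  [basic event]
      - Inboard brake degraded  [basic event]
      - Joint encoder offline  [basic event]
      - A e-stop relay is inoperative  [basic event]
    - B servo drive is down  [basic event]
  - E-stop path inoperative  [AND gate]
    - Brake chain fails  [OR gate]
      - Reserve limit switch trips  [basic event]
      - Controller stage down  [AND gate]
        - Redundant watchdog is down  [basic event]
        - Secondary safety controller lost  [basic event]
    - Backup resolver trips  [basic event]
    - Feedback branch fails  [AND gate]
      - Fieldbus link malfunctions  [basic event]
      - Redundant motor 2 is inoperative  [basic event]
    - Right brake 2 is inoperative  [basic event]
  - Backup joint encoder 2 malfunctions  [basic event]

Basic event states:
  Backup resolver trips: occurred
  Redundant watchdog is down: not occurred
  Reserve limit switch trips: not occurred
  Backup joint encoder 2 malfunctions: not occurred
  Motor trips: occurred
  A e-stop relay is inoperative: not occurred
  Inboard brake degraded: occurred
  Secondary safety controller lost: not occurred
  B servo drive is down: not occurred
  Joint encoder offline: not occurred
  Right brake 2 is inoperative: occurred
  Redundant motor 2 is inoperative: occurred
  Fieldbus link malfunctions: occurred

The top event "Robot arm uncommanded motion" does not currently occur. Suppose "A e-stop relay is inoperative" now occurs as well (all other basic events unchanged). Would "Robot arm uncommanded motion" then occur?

Counterfactual: set "A e-stop relay is inoperative" to occurred.
Servo loop unavailable [OR]: Motor trips=occurs, Inboard brake degraded=occurs, Joint encoder offline=not, A e-stop relay is inoperative=occurs → at least one input occurs → occurs.
Safety interlock fails [AND]: Servo loop unavailable=occurs, B servo drive is down=not → not all inputs occur → does not occur.
Controller stage down [AND]: Redundant watchdog is down=not, Secondary safety controller lost=not → not all inputs occur → does not occur.
Brake chain fails [OR]: Reserve limit switch trips=not, Controller stage down=not → no input occurs → does not occur.
Feedback branch fails [AND]: Fieldbus link malfunctions=occurs, Redundant motor 2 is inoperative=occurs → all inputs occur → occurs.
E-stop path inoperative [AND]: Brake chain fails=not, Backup resolver trips=occurs, Feedback branch fails=occurs, Right brake 2 is inoperative=occurs → not all inputs occur → does not occur.
Robot arm uncommanded motion [OR]: Safety interlock fails=not, E-stop path inoperative=not, Backup joint encoder 2 malfunctions=not → no input occurs → does not occur.

No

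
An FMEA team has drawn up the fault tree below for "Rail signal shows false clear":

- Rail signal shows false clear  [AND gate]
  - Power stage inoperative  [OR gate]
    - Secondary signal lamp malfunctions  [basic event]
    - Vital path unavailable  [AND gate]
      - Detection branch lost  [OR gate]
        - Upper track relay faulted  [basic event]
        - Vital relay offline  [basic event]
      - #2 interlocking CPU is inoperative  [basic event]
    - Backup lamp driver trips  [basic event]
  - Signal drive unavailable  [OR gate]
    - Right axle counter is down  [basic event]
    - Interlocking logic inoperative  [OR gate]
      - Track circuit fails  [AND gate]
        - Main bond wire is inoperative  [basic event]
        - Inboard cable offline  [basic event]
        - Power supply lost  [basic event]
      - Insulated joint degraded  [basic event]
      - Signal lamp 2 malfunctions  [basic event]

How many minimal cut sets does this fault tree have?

16

Detection branch lost [OR]: union of children's cut sets → 2 cut set(s).
Vital path unavailable [AND]: one cut set from each child combined → 2 × 1 = 2 cut set(s).
Power stage inoperative [OR]: union of children's cut sets → 4 cut set(s).
Track circuit fails [AND]: one cut set from each child combined → 1 × 1 × 1 = 1 cut set(s).
Interlocking logic inoperative [OR]: union of children's cut sets → 3 cut set(s).
Signal drive unavailable [OR]: union of children's cut sets → 4 cut set(s).
Rail signal shows false clear [AND]: one cut set from each child combined → 4 × 4 = 16 cut set(s).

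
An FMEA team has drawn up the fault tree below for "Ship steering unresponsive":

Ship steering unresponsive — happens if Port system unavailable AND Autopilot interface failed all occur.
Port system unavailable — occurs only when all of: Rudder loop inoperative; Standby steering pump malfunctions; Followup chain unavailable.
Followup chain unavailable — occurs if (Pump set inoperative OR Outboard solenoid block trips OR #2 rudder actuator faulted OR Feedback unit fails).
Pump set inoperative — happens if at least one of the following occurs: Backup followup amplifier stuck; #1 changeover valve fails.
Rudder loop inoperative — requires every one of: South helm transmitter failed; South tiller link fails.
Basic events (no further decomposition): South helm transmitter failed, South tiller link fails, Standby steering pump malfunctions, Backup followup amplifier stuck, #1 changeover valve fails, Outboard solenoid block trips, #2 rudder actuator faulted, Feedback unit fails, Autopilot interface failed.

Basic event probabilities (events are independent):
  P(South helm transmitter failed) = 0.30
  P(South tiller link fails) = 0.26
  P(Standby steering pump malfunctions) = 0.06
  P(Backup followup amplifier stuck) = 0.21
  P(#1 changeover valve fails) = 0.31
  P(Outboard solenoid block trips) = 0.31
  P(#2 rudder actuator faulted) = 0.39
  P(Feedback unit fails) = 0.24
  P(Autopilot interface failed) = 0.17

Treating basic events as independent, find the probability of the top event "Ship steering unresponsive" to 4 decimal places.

0.0007

P(Rudder loop inoperative) [AND] = 0.30 × 0.26 = 0.078000
P(Pump set inoperative) [OR] = 1 − (1−0.21) × (1−0.31) = 0.454900
P(Followup chain unavailable) [OR] = 1 − (1−0.454900) × (1−0.31) × (1−0.39) × (1−0.24) = 0.825631
P(Port system unavailable) [AND] = 0.078000 × 0.06 × 0.825631 = 0.003864
P(Ship steering unresponsive) [AND] = 0.003864 × 0.17 = 0.000657
Rounded to 4 decimal places: P(Ship steering unresponsive) ≈ 0.0007.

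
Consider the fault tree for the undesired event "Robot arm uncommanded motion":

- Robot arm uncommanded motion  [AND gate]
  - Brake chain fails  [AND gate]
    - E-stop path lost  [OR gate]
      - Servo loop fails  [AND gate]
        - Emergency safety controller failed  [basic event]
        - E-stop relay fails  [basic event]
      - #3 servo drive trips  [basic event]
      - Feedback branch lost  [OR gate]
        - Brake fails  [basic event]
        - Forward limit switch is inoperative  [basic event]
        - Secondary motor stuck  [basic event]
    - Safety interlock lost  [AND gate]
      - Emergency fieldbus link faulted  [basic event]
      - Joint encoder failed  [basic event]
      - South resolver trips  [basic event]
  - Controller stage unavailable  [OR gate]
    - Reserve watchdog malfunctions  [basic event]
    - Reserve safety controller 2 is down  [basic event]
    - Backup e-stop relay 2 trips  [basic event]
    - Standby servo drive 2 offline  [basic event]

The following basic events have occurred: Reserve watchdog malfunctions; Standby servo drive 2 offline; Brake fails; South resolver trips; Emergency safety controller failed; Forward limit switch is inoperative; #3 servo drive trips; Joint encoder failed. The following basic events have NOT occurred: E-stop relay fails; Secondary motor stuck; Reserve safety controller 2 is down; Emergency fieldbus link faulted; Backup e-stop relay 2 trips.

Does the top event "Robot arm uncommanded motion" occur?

Servo loop fails [AND]: Emergency safety controller failed=occurs, E-stop relay fails=not → not all inputs occur → does not occur.
Feedback branch lost [OR]: Brake fails=occurs, Forward limit switch is inoperative=occurs, Secondary motor stuck=not → at least one input occurs → occurs.
E-stop path lost [OR]: Servo loop fails=not, #3 servo drive trips=occurs, Feedback branch lost=occurs → at least one input occurs → occurs.
Safety interlock lost [AND]: Emergency fieldbus link faulted=not, Joint encoder failed=occurs, South resolver trips=occurs → not all inputs occur → does not occur.
Brake chain fails [AND]: E-stop path lost=occurs, Safety interlock lost=not → not all inputs occur → does not occur.
Controller stage unavailable [OR]: Reserve watchdog malfunctions=occurs, Reserve safety controller 2 is down=not, Backup e-stop relay 2 trips=not, Standby servo drive 2 offline=occurs → at least one input occurs → occurs.
Robot arm uncommanded motion [AND]: Brake chain fails=not, Controller stage unavailable=occurs → not all inputs occur → does not occur.

No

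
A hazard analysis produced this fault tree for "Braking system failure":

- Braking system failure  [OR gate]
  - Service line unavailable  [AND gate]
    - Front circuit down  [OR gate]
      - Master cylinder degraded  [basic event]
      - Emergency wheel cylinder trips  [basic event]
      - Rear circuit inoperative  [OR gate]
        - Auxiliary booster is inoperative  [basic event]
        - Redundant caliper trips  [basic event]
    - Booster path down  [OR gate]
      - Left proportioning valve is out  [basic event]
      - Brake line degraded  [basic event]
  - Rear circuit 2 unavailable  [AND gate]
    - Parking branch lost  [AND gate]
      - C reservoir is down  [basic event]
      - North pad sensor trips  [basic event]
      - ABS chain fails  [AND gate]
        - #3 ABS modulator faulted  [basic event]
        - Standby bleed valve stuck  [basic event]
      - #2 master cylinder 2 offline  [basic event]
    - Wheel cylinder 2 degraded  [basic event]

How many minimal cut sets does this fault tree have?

Rear circuit inoperative [OR]: union of children's cut sets → 2 cut set(s).
Front circuit down [OR]: union of children's cut sets → 4 cut set(s).
Booster path down [OR]: union of children's cut sets → 2 cut set(s).
Service line unavailable [AND]: one cut set from each child combined → 4 × 2 = 8 cut set(s).
ABS chain fails [AND]: one cut set from each child combined → 1 × 1 = 1 cut set(s).
Parking branch lost [AND]: one cut set from each child combined → 1 × 1 × 1 × 1 = 1 cut set(s).
Rear circuit 2 unavailable [AND]: one cut set from each child combined → 1 × 1 = 1 cut set(s).
Braking system failure [OR]: union of children's cut sets → 9 cut set(s).
Minimal cut sets: {Left proportioning valve is out, Master cylinder degraded}; {Brake line degraded, Master cylinder degraded}; {Emergency wheel cylinder trips, Left proportioning valve is out}; {Brake line degraded, Emergency wheel cylinder trips}; {Auxiliary booster is inoperative, Left proportioning valve is out}; {Auxiliary booster is inoperative, Brake line degraded}; {Left proportioning valve is out, Redundant caliper trips}; {Brake line degraded, Redundant caliper trips}; {#2 master cylinder 2 offline, #3 ABS modulator faulted, C reservoir is down, North pad sensor trips, Standby bleed valve stuck, Wheel cylinder 2 degraded}.

9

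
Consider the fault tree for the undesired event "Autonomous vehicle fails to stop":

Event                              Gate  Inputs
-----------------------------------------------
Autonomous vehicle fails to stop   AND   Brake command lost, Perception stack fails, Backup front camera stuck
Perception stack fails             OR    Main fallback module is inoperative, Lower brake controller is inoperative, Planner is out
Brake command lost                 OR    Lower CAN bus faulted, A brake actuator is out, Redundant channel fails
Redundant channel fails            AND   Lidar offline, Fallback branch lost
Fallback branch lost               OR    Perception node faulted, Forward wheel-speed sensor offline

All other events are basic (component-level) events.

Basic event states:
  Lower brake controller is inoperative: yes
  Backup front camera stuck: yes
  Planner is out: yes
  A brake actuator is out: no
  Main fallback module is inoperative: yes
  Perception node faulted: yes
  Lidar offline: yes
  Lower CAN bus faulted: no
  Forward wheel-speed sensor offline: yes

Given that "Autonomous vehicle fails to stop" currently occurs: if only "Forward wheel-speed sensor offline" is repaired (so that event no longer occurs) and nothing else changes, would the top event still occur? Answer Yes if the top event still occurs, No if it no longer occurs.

Counterfactual: set "Forward wheel-speed sensor offline" to not occurred.
Fallback branch lost [OR]: Perception node faulted=occurs, Forward wheel-speed sensor offline=not → at least one input occurs → occurs.
Redundant channel fails [AND]: Lidar offline=occurs, Fallback branch lost=occurs → all inputs occur → occurs.
Brake command lost [OR]: Lower CAN bus faulted=not, A brake actuator is out=not, Redundant channel fails=occurs → at least one input occurs → occurs.
Perception stack fails [OR]: Main fallback module is inoperative=occurs, Lower brake controller is inoperative=occurs, Planner is out=occurs → at least one input occurs → occurs.
Autonomous vehicle fails to stop [AND]: Brake command lost=occurs, Perception stack fails=occurs, Backup front camera stuck=occurs → all inputs occur → occurs.

Yes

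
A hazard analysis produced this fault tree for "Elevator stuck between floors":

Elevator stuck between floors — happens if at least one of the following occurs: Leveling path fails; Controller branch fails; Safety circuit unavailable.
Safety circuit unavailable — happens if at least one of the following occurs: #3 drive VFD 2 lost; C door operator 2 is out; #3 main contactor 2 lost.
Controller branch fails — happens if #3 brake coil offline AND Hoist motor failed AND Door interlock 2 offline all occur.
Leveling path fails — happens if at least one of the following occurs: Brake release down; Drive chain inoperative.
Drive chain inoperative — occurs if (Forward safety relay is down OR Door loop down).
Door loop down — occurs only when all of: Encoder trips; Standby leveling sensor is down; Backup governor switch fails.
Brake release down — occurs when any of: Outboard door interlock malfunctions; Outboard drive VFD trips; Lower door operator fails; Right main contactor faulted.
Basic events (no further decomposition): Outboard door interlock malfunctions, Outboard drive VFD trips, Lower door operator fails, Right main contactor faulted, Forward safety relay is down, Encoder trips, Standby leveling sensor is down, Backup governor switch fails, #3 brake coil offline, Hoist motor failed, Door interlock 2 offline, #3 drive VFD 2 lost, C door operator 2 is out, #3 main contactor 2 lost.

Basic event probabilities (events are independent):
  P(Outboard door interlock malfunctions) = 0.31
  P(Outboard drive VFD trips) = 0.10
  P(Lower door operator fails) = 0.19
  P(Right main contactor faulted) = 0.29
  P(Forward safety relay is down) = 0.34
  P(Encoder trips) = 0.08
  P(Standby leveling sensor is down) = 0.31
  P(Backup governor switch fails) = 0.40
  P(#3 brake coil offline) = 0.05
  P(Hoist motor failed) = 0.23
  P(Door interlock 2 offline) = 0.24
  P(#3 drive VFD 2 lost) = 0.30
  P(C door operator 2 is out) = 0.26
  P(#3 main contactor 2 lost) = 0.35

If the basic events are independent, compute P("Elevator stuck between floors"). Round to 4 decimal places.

0.9216

P(Brake release down) [OR] = 1 − (1−0.31) × (1−0.10) × (1−0.19) × (1−0.29) = 0.642863
P(Door loop down) [AND] = 0.08 × 0.31 × 0.40 = 0.009920
P(Drive chain inoperative) [OR] = 1 − (1−0.34) × (1−0.009920) = 0.346547
P(Leveling path fails) [OR] = 1 − (1−0.642863) × (1−0.346547) = 0.766628
P(Controller branch fails) [AND] = 0.05 × 0.23 × 0.24 = 0.002760
P(Safety circuit unavailable) [OR] = 1 − (1−0.30) × (1−0.26) × (1−0.35) = 0.663300
P(Elevator stuck between floors) [OR] = 1 − (1−0.766628) × (1−0.002760) × (1−0.663300) = 0.921641
Rounded to 4 decimal places: P(Elevator stuck between floors) ≈ 0.9216.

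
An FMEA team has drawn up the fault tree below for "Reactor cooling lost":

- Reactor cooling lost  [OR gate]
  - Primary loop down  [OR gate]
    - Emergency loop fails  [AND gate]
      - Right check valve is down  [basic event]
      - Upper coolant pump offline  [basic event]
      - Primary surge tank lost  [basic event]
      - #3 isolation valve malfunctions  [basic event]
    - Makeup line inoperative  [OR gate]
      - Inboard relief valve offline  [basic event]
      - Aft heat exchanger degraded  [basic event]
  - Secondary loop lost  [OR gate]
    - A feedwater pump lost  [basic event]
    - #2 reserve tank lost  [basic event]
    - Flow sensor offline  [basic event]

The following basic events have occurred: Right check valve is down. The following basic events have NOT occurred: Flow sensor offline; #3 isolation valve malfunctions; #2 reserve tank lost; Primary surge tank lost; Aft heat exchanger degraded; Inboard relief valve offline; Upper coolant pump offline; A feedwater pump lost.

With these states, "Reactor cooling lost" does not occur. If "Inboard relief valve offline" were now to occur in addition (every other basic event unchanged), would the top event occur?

Yes

Counterfactual: set "Inboard relief valve offline" to occurred.
Emergency loop fails [AND]: Right check valve is down=occurs, Upper coolant pump offline=not, Primary surge tank lost=not, #3 isolation valve malfunctions=not → not all inputs occur → does not occur.
Makeup line inoperative [OR]: Inboard relief valve offline=occurs, Aft heat exchanger degraded=not → at least one input occurs → occurs.
Primary loop down [OR]: Emergency loop fails=not, Makeup line inoperative=occurs → at least one input occurs → occurs.
Secondary loop lost [OR]: A feedwater pump lost=not, #2 reserve tank lost=not, Flow sensor offline=not → no input occurs → does not occur.
Reactor cooling lost [OR]: Primary loop down=occurs, Secondary loop lost=not → at least one input occurs → occurs.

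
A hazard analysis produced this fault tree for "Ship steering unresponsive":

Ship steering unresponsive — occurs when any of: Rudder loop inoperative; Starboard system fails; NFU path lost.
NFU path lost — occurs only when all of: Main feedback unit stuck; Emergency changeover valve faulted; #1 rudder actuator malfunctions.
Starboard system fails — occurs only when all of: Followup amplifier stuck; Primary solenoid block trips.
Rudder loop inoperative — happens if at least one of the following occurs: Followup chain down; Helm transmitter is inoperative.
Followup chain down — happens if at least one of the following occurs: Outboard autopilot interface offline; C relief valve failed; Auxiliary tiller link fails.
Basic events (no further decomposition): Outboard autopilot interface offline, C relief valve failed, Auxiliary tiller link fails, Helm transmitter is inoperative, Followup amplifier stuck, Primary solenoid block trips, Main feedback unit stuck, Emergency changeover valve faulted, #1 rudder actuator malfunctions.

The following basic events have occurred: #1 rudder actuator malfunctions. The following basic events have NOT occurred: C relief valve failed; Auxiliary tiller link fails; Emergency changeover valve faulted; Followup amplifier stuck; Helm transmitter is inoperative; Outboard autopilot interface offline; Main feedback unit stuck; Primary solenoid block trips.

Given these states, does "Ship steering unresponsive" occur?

Followup chain down [OR]: Outboard autopilot interface offline=not, C relief valve failed=not, Auxiliary tiller link fails=not → no input occurs → does not occur.
Rudder loop inoperative [OR]: Followup chain down=not, Helm transmitter is inoperative=not → no input occurs → does not occur.
Starboard system fails [AND]: Followup amplifier stuck=not, Primary solenoid block trips=not → not all inputs occur → does not occur.
NFU path lost [AND]: Main feedback unit stuck=not, Emergency changeover valve faulted=not, #1 rudder actuator malfunctions=occurs → not all inputs occur → does not occur.
Ship steering unresponsive [OR]: Rudder loop inoperative=not, Starboard system fails=not, NFU path lost=not → no input occurs → does not occur.

No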